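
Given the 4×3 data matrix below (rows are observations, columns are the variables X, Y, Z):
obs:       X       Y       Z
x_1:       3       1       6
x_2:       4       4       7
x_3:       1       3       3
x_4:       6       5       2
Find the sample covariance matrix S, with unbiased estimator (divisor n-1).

Step 1 — column means:
  mean(X) = (3 + 4 + 1 + 6) / 4 = 14/4 = 3.5
  mean(Y) = (1 + 4 + 3 + 5) / 4 = 13/4 = 3.25
  mean(Z) = (6 + 7 + 3 + 2) / 4 = 18/4 = 4.5

Step 2 — sample covariance S[i,j] = (1/(n-1)) · Σ_k (x_{k,i} - mean_i) · (x_{k,j} - mean_j), with n-1 = 3.
  S[X,X] = ((-0.5)·(-0.5) + (0.5)·(0.5) + (-2.5)·(-2.5) + (2.5)·(2.5)) / 3 = 13/3 = 4.3333
  S[X,Y] = ((-0.5)·(-2.25) + (0.5)·(0.75) + (-2.5)·(-0.25) + (2.5)·(1.75)) / 3 = 6.5/3 = 2.1667
  S[X,Z] = ((-0.5)·(1.5) + (0.5)·(2.5) + (-2.5)·(-1.5) + (2.5)·(-2.5)) / 3 = -2/3 = -0.6667
  S[Y,Y] = ((-2.25)·(-2.25) + (0.75)·(0.75) + (-0.25)·(-0.25) + (1.75)·(1.75)) / 3 = 8.75/3 = 2.9167
  S[Y,Z] = ((-2.25)·(1.5) + (0.75)·(2.5) + (-0.25)·(-1.5) + (1.75)·(-2.5)) / 3 = -5.5/3 = -1.8333
  S[Z,Z] = ((1.5)·(1.5) + (2.5)·(2.5) + (-1.5)·(-1.5) + (-2.5)·(-2.5)) / 3 = 17/3 = 5.6667

S is symmetric (S[j,i] = S[i,j]). Assembling:

S = [[4.3333, 2.1667, -0.6667],
 [2.1667, 2.9167, -1.8333],
 [-0.6667, -1.8333, 5.6667]]


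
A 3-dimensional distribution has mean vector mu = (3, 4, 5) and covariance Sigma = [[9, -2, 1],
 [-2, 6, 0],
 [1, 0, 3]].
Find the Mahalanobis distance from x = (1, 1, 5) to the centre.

Step 1 — centre the observation: (x - mu) = (-2, -3, 0).

Step 2 — invert Sigma (cofactor / det for 3×3, or solve directly):
  Sigma^{-1} = [[0.125, 0.0417, -0.0417],
 [0.0417, 0.1806, -0.0139],
 [-0.0417, -0.0139, 0.3472]].

Step 3 — form the quadratic (x - mu)^T · Sigma^{-1} · (x - mu):
  Sigma^{-1} · (x - mu) = (-0.375, -0.625, 0.125).
  (x - mu)^T · [Sigma^{-1} · (x - mu)] = (-2)·(-0.375) + (-3)·(-0.625) + (0)·(0.125) = 2.625.

Step 4 — take square root: d = √(2.625) ≈ 1.6202.

d(x, mu) = √(2.625) ≈ 1.6202


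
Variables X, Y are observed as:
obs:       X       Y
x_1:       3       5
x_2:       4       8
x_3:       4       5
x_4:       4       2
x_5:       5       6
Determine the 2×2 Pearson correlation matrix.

Step 1 — column means:
  mean(X) = (3 + 4 + 4 + 4 + 5) / 5 = 20/5 = 4
  mean(Y) = (5 + 8 + 5 + 2 + 6) / 5 = 26/5 = 5.2

Step 2 — sample variances and covariances s[i,j] = (1/(n-1)) · Σ_k (x_{k,i} - mean_i) · (x_{k,j} - mean_j), with n-1 = 4:
  s[X,X] = ((-1)·(-1) + (0)·(0) + (0)·(0) + (0)·(0) + (1)·(1)) / 4 = 2/4 = 0.5
  s[X,Y] = ((-1)·(-0.2) + (0)·(2.8) + (0)·(-0.2) + (0)·(-3.2) + (1)·(0.8)) / 4 = 1/4 = 0.25
  s[Y,Y] = ((-0.2)·(-0.2) + (2.8)·(2.8) + (-0.2)·(-0.2) + (-3.2)·(-3.2) + (0.8)·(0.8)) / 4 = 18.8/4 = 4.7
  Sample standard deviations s_i = √(s[i,i]):
  s(X) = √(0.5) = 0.7071
  s(Y) = √(4.7) = 2.1679

Step 3 — r_{ij} = s_{ij} / (s_i · s_j):
  r[X,X] = 1 (diagonal).
  r[X,Y] = 0.25 / (0.7071 · 2.1679) = 0.25 / 1.533 = 0.1631
  r[Y,Y] = 1 (diagonal).

R is symmetric with unit diagonal. Assembling:

R = [[1, 0.1631],
 [0.1631, 1]]


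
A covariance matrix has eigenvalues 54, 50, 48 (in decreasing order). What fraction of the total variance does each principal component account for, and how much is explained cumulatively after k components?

Step 1 — total variance = trace(Sigma) = Σ λ_i = 54 + 50 + 48 = 152.

Step 2 — fraction explained by component i = λ_i / Σ λ:
  PC1: 54/152 = 0.3553
  PC2: 50/152 = 0.3289
  PC3: 48/152 = 0.3158

Step 3 — cumulative fraction after k components = (λ_1 + ... + λ_k) / Σ λ:
  k = 1: 54/152 = 0.3553
  k = 2: (54 + 50)/152 = 104/152 = 0.6842
  k = 3: (54 + 50 + 48)/152 = 152/152 = 1

Summary (fraction, with percent):

explained: PC1 0.3553 (35.53%), PC2 0.3289 (32.89%), PC3 0.3158 (31.58%);  cumulative: 0.3553, 0.6842, 1


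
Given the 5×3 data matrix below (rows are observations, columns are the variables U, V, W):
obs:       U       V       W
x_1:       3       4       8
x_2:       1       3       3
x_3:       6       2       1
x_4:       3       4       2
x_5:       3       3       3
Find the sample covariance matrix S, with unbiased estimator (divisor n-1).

Step 1 — column means:
  mean(U) = (3 + 1 + 6 + 3 + 3) / 5 = 16/5 = 3.2
  mean(V) = (4 + 3 + 2 + 4 + 3) / 5 = 16/5 = 3.2
  mean(W) = (8 + 3 + 1 + 2 + 3) / 5 = 17/5 = 3.4

Step 2 — sample covariance S[i,j] = (1/(n-1)) · Σ_k (x_{k,i} - mean_i) · (x_{k,j} - mean_j), with n-1 = 4.
  S[U,U] = ((-0.2)·(-0.2) + (-2.2)·(-2.2) + (2.8)·(2.8) + (-0.2)·(-0.2) + (-0.2)·(-0.2)) / 4 = 12.8/4 = 3.2
  S[U,V] = ((-0.2)·(0.8) + (-2.2)·(-0.2) + (2.8)·(-1.2) + (-0.2)·(0.8) + (-0.2)·(-0.2)) / 4 = -3.2/4 = -0.8
  S[U,W] = ((-0.2)·(4.6) + (-2.2)·(-0.4) + (2.8)·(-2.4) + (-0.2)·(-1.4) + (-0.2)·(-0.4)) / 4 = -6.4/4 = -1.6
  S[V,V] = ((0.8)·(0.8) + (-0.2)·(-0.2) + (-1.2)·(-1.2) + (0.8)·(0.8) + (-0.2)·(-0.2)) / 4 = 2.8/4 = 0.7
  S[V,W] = ((0.8)·(4.6) + (-0.2)·(-0.4) + (-1.2)·(-2.4) + (0.8)·(-1.4) + (-0.2)·(-0.4)) / 4 = 5.6/4 = 1.4
  S[W,W] = ((4.6)·(4.6) + (-0.4)·(-0.4) + (-2.4)·(-2.4) + (-1.4)·(-1.4) + (-0.4)·(-0.4)) / 4 = 29.2/4 = 7.3

S is symmetric (S[j,i] = S[i,j]). Assembling:

S = [[3.2, -0.8, -1.6],
 [-0.8, 0.7, 1.4],
 [-1.6, 1.4, 7.3]]


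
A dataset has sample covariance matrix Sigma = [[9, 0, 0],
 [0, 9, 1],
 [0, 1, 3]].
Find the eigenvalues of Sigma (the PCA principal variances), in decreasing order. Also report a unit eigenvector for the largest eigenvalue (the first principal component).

Step 1 — characteristic polynomial p(λ) = det(λI - Sigma) = λ³ - tr·λ² + c_1·λ - det, where tr = trace, c_1 = sum of the principal 2×2 minors, det = det(Sigma):
  tr = 9 + 9 + 3 = 21,
  c_1 = (9·9 - (0)²) + (9·3 - (0)²) + (9·3 - (1)²) = 81 + 27 + 26 = 134,
  det = 9·(9·3 - (1)²) - (0)·((0)·3 - (1)·(0)) + (0)·((0)·(1) - 9·(0)) = 9·(26) - (0)·(0) + (0)·(0) = 234.
  So p(λ) = λ³ - 21λ² + 134λ - 234.
Step 2 — look for an integer root (rational root theorem: any rational root is an integer divisor of 234). Testing λ = 9:
  p(9) = 729 - 1701 + 1206 - 234 = 0  ✓
  Dividing out (λ - 9): p(λ) = (λ - 9)(λ² - 12λ + 26).
Step 3 — remaining eigenvalues from the quadratic λ² - 12λ + 26 = 0:
  Δ = 12² - 4·26 = 144 - 104 = 40,  λ = (12 ± √40)/2 = (12 ± 6.3246)/2 ≈ 9.1623 or 2.8377.
  Sorted: λ_1 = 9.1623,  λ_2 = 9,  λ_3 = 2.8377  (check: sum = 21 = tr ✓).

Step 4 — unit eigenvector for λ_1 ≈ 9.1623: v spans the null space of (Sigma - λ_1 I), whose rows are
  r_1 = (-0.1623, 0, 0),  r_2 = (0, -0.1623, 1),  r_3 = (0, 1, -6.1623).
  v is orthogonal to every row, so take v ∝ r_1 × r_2 = ((0)·(1) - (0)·(-0.1623), (0)·(0) - (-0.1623)·(1), (-0.1623)·(-0.1623) - (0)·(0)) ≈ (0, 0.1623, 0.0263).
  Let u = (0, 0.1623, 0.0263).
  ||u|| = √((0)² + (0.1623)² + (0.0263)²) = √(0.027) ≈ 0.1644,  v_1 = u/||u|| ≈ (0, 0.9871, 0.1602) (||v_1|| = 1).

λ_1 = 9.1623,  λ_2 = 9,  λ_3 = 2.8377;  v_1 ≈ (0, 0.9871, 0.1602)


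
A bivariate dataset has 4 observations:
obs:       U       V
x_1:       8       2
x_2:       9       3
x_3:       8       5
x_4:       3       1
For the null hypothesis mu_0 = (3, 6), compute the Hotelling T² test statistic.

Step 1 — sample mean vector:
  mean(U) = (8 + 9 + 8 + 3) / 4 = 28/4 = 7
  mean(V) = (2 + 3 + 5 + 1) / 4 = 11/4 = 2.75
  x̄ = (7, 2.75),  deviation x̄ - mu_0 = (7, 2.75) - (3, 6) = (4, -3.25).

Step 2 — sample covariance matrix, S[i,j] = (1/(n-1)) · Σ_k (x_{k,i} - mean_i) · (x_{k,j} - mean_j), divisor n-1 = 3:
  S[U,U] = ((1)·(1) + (2)·(2) + (1)·(1) + (-4)·(-4)) / 3 = 22/3 = 7.3333
  S[U,V] = ((1)·(-0.75) + (2)·(0.25) + (1)·(2.25) + (-4)·(-1.75)) / 3 = 9/3 = 3
  S[V,V] = ((-0.75)·(-0.75) + (0.25)·(0.25) + (2.25)·(2.25) + (-1.75)·(-1.75)) / 3 = 8.75/3 = 2.9167
  S = [[7.3333, 3],
 [3, 2.9167]].

Step 3 — invert S. det(S) = 7.3333·2.9167 - (3)² = 12.3889.
  S^{-1} = (1/det) · [[d, -b], [-b, a]] = [[0.2354, -0.2422],
 [-0.2422, 0.5919]].

Step 4 — quadratic form (x̄ - mu_0)^T · S^{-1} · (x̄ - mu_0):
  S^{-1} · (x̄ - mu_0) = (1.7287, -2.8924),
  (x̄ - mu_0)^T · [...] = (4)·(1.7287) + (-3.25)·(-2.8924) = 16.315.

Step 5 — scale by n: T² = 4 · 16.315 = 65.2601.

T² ≈ 65.2601


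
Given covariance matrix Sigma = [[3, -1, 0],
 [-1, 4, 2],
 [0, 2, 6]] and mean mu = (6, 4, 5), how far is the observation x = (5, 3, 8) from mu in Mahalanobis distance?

Step 1 — centre the observation: (x - mu) = (-1, -1, 3).

Step 2 — invert Sigma (cofactor / det for 3×3, or solve directly):
  Sigma^{-1} = [[0.3704, 0.1111, -0.037],
 [0.1111, 0.3333, -0.1111],
 [-0.037, -0.1111, 0.2037]].

Step 3 — form the quadratic (x - mu)^T · Sigma^{-1} · (x - mu):
  Sigma^{-1} · (x - mu) = (-0.5926, -0.7778, 0.7593).
  (x - mu)^T · [Sigma^{-1} · (x - mu)] = (-1)·(-0.5926) + (-1)·(-0.7778) + (3)·(0.7593) = 3.6481.

Step 4 — take square root: d = √(3.6481) ≈ 1.91.

d(x, mu) = √(3.6481) ≈ 1.91


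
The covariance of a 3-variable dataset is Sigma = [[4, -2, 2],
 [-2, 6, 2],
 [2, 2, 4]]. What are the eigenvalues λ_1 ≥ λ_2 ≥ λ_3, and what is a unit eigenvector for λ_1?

Step 1 — characteristic polynomial p(λ) = det(λI - Sigma) = λ³ - tr·λ² + c_1·λ - det, where tr = trace, c_1 = sum of the principal 2×2 minors, det = det(Sigma):
  tr = 4 + 6 + 4 = 14,
  c_1 = (4·6 - (-2)²) + (4·4 - (2)²) + (6·4 - (2)²) = 20 + 12 + 20 = 52,
  det = 4·(6·4 - (2)²) - (-2)·((-2)·4 - (2)·(2)) + (2)·((-2)·(2) - 6·(2)) = 4·(20) - (-2)·(-12) + (2)·(-16) = 24.
  So p(λ) = λ³ - 14λ² + 52λ - 24.
Step 2 — look for an integer root (rational root theorem: any rational root is an integer divisor of 24). Testing λ = 6:
  p(6) = 216 - 504 + 312 - 24 = 0  ✓
  Dividing out (λ - 6): p(λ) = (λ - 6)(λ² - 8λ + 4).
Step 3 — remaining eigenvalues from the quadratic λ² - 8λ + 4 = 0:
  Δ = 8² - 4·4 = 64 - 16 = 48,  λ = (8 ± √48)/2 = (8 ± 6.9282)/2 ≈ 7.4641 or 0.5359.
  Sorted: λ_1 = 7.4641,  λ_2 = 6,  λ_3 = 0.5359  (check: sum = 14 = tr ✓).

Step 4 — unit eigenvector for λ_1 ≈ 7.4641: v spans the null space of (Sigma - λ_1 I), whose rows are
  r_1 = (-3.4641, -2, 2),  r_2 = (-2, -1.4641, 2),  r_3 = (2, 2, -3.4641).
  v is orthogonal to every row, so take v ∝ r_1 × r_2 = ((-2)·(2) - (2)·(-1.4641), (2)·(-2) - (-3.4641)·(2), (-3.4641)·(-1.4641) - (-2)·(-2)) ≈ (-1.0718, 2.9282, 1.0718).
  Rescale (multiply by -1 so the first nonzero entry is positive): u = (1.0718, -2.9282, -1.0718).
  ||u|| = √((1.0718)² + (-2.9282)² + (-1.0718)²) = √(10.8719) ≈ 3.2973,  v_1 = u/||u|| ≈ (0.3251, -0.8881, -0.3251) (||v_1|| = 1).

λ_1 = 7.4641,  λ_2 = 6,  λ_3 = 0.5359;  v_1 ≈ (0.3251, -0.8881, -0.3251)


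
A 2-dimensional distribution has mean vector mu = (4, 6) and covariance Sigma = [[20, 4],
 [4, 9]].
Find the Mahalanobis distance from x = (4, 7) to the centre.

Step 1 — centre the observation: (x - mu) = (0, 1).

Step 2 — invert Sigma. det(Sigma) = 20·9 - (4)² = 164.
  Sigma^{-1} = (1/det) · [[d, -b], [-b, a]] = [[0.0549, -0.0244],
 [-0.0244, 0.122]].

Step 3 — form the quadratic (x - mu)^T · Sigma^{-1} · (x - mu):
  Sigma^{-1} · (x - mu) = (-0.0244, 0.122).
  (x - mu)^T · [Sigma^{-1} · (x - mu)] = (0)·(-0.0244) + (1)·(0.122) = 0.122.

Step 4 — take square root: d = √(0.122) ≈ 0.3492.

d(x, mu) = √(0.122) ≈ 0.3492


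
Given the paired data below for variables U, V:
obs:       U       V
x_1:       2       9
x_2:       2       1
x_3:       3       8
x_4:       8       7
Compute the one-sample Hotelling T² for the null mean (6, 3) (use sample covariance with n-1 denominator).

Step 1 — sample mean vector:
  mean(U) = (2 + 2 + 3 + 8) / 4 = 15/4 = 3.75
  mean(V) = (9 + 1 + 8 + 7) / 4 = 25/4 = 6.25
  x̄ = (3.75, 6.25),  deviation x̄ - mu_0 = (3.75, 6.25) - (6, 3) = (-2.25, 3.25).

Step 2 — sample covariance matrix, S[i,j] = (1/(n-1)) · Σ_k (x_{k,i} - mean_i) · (x_{k,j} - mean_j), divisor n-1 = 3:
  S[U,U] = ((-1.75)·(-1.75) + (-1.75)·(-1.75) + (-0.75)·(-0.75) + (4.25)·(4.25)) / 3 = 24.75/3 = 8.25
  S[U,V] = ((-1.75)·(2.75) + (-1.75)·(-5.25) + (-0.75)·(1.75) + (4.25)·(0.75)) / 3 = 6.25/3 = 2.0833
  S[V,V] = ((2.75)·(2.75) + (-5.25)·(-5.25) + (1.75)·(1.75) + (0.75)·(0.75)) / 3 = 38.75/3 = 12.9167
  S = [[8.25, 2.0833],
 [2.0833, 12.9167]].

Step 3 — invert S. det(S) = 8.25·12.9167 - (2.0833)² = 102.2222.
  S^{-1} = (1/det) · [[d, -b], [-b, a]] = [[0.1264, -0.0204],
 [-0.0204, 0.0807]].

Step 4 — quadratic form (x̄ - mu_0)^T · S^{-1} · (x̄ - mu_0):
  S^{-1} · (x̄ - mu_0) = (-0.3505, 0.3082),
  (x̄ - mu_0)^T · [...] = (-2.25)·(-0.3505) + (3.25)·(0.3082) = 1.7902.

Step 5 — scale by n: T² = 4 · 1.7902 = 7.1609.

T² ≈ 7.1609


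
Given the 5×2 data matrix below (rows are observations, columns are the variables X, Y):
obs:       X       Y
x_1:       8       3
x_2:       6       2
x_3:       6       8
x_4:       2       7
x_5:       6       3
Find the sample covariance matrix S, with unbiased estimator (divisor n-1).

Step 1 — column means:
  mean(X) = (8 + 6 + 6 + 2 + 6) / 5 = 28/5 = 5.6
  mean(Y) = (3 + 2 + 8 + 7 + 3) / 5 = 23/5 = 4.6

Step 2 — sample covariance S[i,j] = (1/(n-1)) · Σ_k (x_{k,i} - mean_i) · (x_{k,j} - mean_j), with n-1 = 4.
  S[X,X] = ((2.4)·(2.4) + (0.4)·(0.4) + (0.4)·(0.4) + (-3.6)·(-3.6) + (0.4)·(0.4)) / 4 = 19.2/4 = 4.8
  S[X,Y] = ((2.4)·(-1.6) + (0.4)·(-2.6) + (0.4)·(3.4) + (-3.6)·(2.4) + (0.4)·(-1.6)) / 4 = -12.8/4 = -3.2
  S[Y,Y] = ((-1.6)·(-1.6) + (-2.6)·(-2.6) + (3.4)·(3.4) + (2.4)·(2.4) + (-1.6)·(-1.6)) / 4 = 29.2/4 = 7.3

S is symmetric (S[j,i] = S[i,j]). Assembling:

S = [[4.8, -3.2],
 [-3.2, 7.3]]


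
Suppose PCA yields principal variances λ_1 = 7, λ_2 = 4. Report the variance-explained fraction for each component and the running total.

Step 1 — total variance = trace(Sigma) = Σ λ_i = 7 + 4 = 11.

Step 2 — fraction explained by component i = λ_i / Σ λ:
  PC1: 7/11 = 0.6364
  PC2: 4/11 = 0.3636

Step 3 — cumulative fraction after k components = (λ_1 + ... + λ_k) / Σ λ:
  k = 1: 7/11 = 0.6364
  k = 2: (7 + 4)/11 = 11/11 = 1

Summary (fraction, with percent):

explained: PC1 0.6364 (63.64%), PC2 0.3636 (36.36%);  cumulative: 0.6364, 1


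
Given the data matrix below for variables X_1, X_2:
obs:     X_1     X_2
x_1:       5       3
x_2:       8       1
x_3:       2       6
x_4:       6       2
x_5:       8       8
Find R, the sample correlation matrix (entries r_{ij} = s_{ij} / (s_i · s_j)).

Step 1 — column means:
  mean(X_1) = (5 + 8 + 2 + 6 + 8) / 5 = 29/5 = 5.8
  mean(X_2) = (3 + 1 + 6 + 2 + 8) / 5 = 20/5 = 4

Step 2 — sample variances and covariances s[i,j] = (1/(n-1)) · Σ_k (x_{k,i} - mean_i) · (x_{k,j} - mean_j), with n-1 = 4:
  s[X_1,X_1] = ((-0.8)·(-0.8) + (2.2)·(2.2) + (-3.8)·(-3.8) + (0.2)·(0.2) + (2.2)·(2.2)) / 4 = 24.8/4 = 6.2
  s[X_1,X_2] = ((-0.8)·(-1) + (2.2)·(-3) + (-3.8)·(2) + (0.2)·(-2) + (2.2)·(4)) / 4 = -5/4 = -1.25
  s[X_2,X_2] = ((-1)·(-1) + (-3)·(-3) + (2)·(2) + (-2)·(-2) + (4)·(4)) / 4 = 34/4 = 8.5
  Sample standard deviations s_i = √(s[i,i]):
  s(X_1) = √(6.2) = 2.49
  s(X_2) = √(8.5) = 2.9155

Step 3 — r_{ij} = s_{ij} / (s_i · s_j):
  r[X_1,X_1] = 1 (diagonal).
  r[X_1,X_2] = -1.25 / (2.49 · 2.9155) = -1.25 / 7.2595 = -0.1722
  r[X_2,X_2] = 1 (diagonal).

R is symmetric with unit diagonal. Assembling:

R = [[1, -0.1722],
 [-0.1722, 1]]


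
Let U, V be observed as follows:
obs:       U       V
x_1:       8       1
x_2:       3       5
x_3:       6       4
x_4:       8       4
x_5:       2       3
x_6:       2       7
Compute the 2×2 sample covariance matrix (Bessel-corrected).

Step 1 — column means:
  mean(U) = (8 + 3 + 6 + 8 + 2 + 2) / 6 = 29/6 = 4.8333
  mean(V) = (1 + 5 + 4 + 4 + 3 + 7) / 6 = 24/6 = 4

Step 2 — sample covariance S[i,j] = (1/(n-1)) · Σ_k (x_{k,i} - mean_i) · (x_{k,j} - mean_j), with n-1 = 5.
  S[U,U] = ((3.1667)·(3.1667) + (-1.8333)·(-1.8333) + (1.1667)·(1.1667) + (3.1667)·(3.1667) + (-2.8333)·(-2.8333) + (-2.8333)·(-2.8333)) / 5 = 40.8333/5 = 8.1667
  S[U,V] = ((3.1667)·(-3) + (-1.8333)·(1) + (1.1667)·(0) + (3.1667)·(0) + (-2.8333)·(-1) + (-2.8333)·(3)) / 5 = -17/5 = -3.4
  S[V,V] = ((-3)·(-3) + (1)·(1) + (0)·(0) + (0)·(0) + (-1)·(-1) + (3)·(3)) / 5 = 20/5 = 4

S is symmetric (S[j,i] = S[i,j]). Assembling:

S = [[8.1667, -3.4],
 [-3.4, 4]]


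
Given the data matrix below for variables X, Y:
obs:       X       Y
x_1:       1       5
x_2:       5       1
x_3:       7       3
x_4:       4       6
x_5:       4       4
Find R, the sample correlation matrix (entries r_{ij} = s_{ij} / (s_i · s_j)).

Step 1 — column means:
  mean(X) = (1 + 5 + 7 + 4 + 4) / 5 = 21/5 = 4.2
  mean(Y) = (5 + 1 + 3 + 6 + 4) / 5 = 19/5 = 3.8

Step 2 — sample variances and covariances s[i,j] = (1/(n-1)) · Σ_k (x_{k,i} - mean_i) · (x_{k,j} - mean_j), with n-1 = 4:
  s[X,X] = ((-3.2)·(-3.2) + (0.8)·(0.8) + (2.8)·(2.8) + (-0.2)·(-0.2) + (-0.2)·(-0.2)) / 4 = 18.8/4 = 4.7
  s[X,Y] = ((-3.2)·(1.2) + (0.8)·(-2.8) + (2.8)·(-0.8) + (-0.2)·(2.2) + (-0.2)·(0.2)) / 4 = -8.8/4 = -2.2
  s[Y,Y] = ((1.2)·(1.2) + (-2.8)·(-2.8) + (-0.8)·(-0.8) + (2.2)·(2.2) + (0.2)·(0.2)) / 4 = 14.8/4 = 3.7
  Sample standard deviations s_i = √(s[i,i]):
  s(X) = √(4.7) = 2.1679
  s(Y) = √(3.7) = 1.9235

Step 3 — r_{ij} = s_{ij} / (s_i · s_j):
  r[X,X] = 1 (diagonal).
  r[X,Y] = -2.2 / (2.1679 · 1.9235) = -2.2 / 4.1701 = -0.5276
  r[Y,Y] = 1 (diagonal).

R is symmetric with unit diagonal. Assembling:

R = [[1, -0.5276],
 [-0.5276, 1]]


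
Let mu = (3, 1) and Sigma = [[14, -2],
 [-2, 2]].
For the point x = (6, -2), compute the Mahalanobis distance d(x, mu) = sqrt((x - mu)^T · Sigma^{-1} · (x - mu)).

Step 1 — centre the observation: (x - mu) = (3, -3).

Step 2 — invert Sigma. det(Sigma) = 14·2 - (-2)² = 24.
  Sigma^{-1} = (1/det) · [[d, -b], [-b, a]] = [[0.0833, 0.0833],
 [0.0833, 0.5833]].

Step 3 — form the quadratic (x - mu)^T · Sigma^{-1} · (x - mu):
  Sigma^{-1} · (x - mu) = (0, -1.5).
  (x - mu)^T · [Sigma^{-1} · (x - mu)] = (3)·(0) + (-3)·(-1.5) = 4.5.

Step 4 — take square root: d = √(4.5) ≈ 2.1213.

d(x, mu) = √(4.5) ≈ 2.1213


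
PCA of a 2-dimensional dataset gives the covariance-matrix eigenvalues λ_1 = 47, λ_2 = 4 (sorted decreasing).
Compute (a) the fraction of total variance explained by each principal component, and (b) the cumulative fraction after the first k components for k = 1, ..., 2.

Step 1 — total variance = trace(Sigma) = Σ λ_i = 47 + 4 = 51.

Step 2 — fraction explained by component i = λ_i / Σ λ:
  PC1: 47/51 = 0.9216
  PC2: 4/51 = 0.0784

Step 3 — cumulative fraction after k components = (λ_1 + ... + λ_k) / Σ λ:
  k = 1: 47/51 = 0.9216
  k = 2: (47 + 4)/51 = 51/51 = 1

Summary (fraction, with percent):

explained: PC1 0.9216 (92.16%), PC2 0.0784 (7.84%);  cumulative: 0.9216, 1


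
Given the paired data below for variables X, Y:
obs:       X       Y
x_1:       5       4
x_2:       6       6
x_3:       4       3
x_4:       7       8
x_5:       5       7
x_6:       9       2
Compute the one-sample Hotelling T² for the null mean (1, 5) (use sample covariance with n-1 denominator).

Step 1 — sample mean vector:
  mean(X) = (5 + 6 + 4 + 7 + 5 + 9) / 6 = 36/6 = 6
  mean(Y) = (4 + 6 + 3 + 8 + 7 + 2) / 6 = 30/6 = 5
  x̄ = (6, 5),  deviation x̄ - mu_0 = (6, 5) - (1, 5) = (5, 0).

Step 2 — sample covariance matrix, S[i,j] = (1/(n-1)) · Σ_k (x_{k,i} - mean_i) · (x_{k,j} - mean_j), divisor n-1 = 5:
  S[X,X] = ((-1)·(-1) + (0)·(0) + (-2)·(-2) + (1)·(1) + (-1)·(-1) + (3)·(3)) / 5 = 16/5 = 3.2
  S[X,Y] = ((-1)·(-1) + (0)·(1) + (-2)·(-2) + (1)·(3) + (-1)·(2) + (3)·(-3)) / 5 = -3/5 = -0.6
  S[Y,Y] = ((-1)·(-1) + (1)·(1) + (-2)·(-2) + (3)·(3) + (2)·(2) + (-3)·(-3)) / 5 = 28/5 = 5.6
  S = [[3.2, -0.6],
 [-0.6, 5.6]].

Step 3 — invert S. det(S) = 3.2·5.6 - (-0.6)² = 17.56.
  S^{-1} = (1/det) · [[d, -b], [-b, a]] = [[0.3189, 0.0342],
 [0.0342, 0.1822]].

Step 4 — quadratic form (x̄ - mu_0)^T · S^{-1} · (x̄ - mu_0):
  S^{-1} · (x̄ - mu_0) = (1.5945, 0.1708),
  (x̄ - mu_0)^T · [...] = (5)·(1.5945) + (0)·(0.1708) = 7.9727.

Step 5 — scale by n: T² = 6 · 7.9727 = 47.836.

T² ≈ 47.836


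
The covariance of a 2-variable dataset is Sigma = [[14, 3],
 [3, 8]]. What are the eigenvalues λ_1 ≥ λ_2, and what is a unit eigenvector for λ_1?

Step 1 — characteristic polynomial of 2×2 Sigma:
  det(Sigma - λI) = λ² - trace · λ + det = 0.
  trace = 14 + 8 = 22, det = 14·8 - (3)² = 103.
Step 2 — discriminant:
  Δ = trace² - 4·det = 484 - 412 = 72.
Step 3 — eigenvalues:
  λ = (trace ± √Δ)/2 = (22 ± 8.4853)/2,
  λ_1 = 15.2426,  λ_2 = 6.7574.

Step 4 — unit eigenvector for λ_1: solve (Sigma - λ_1 I)v = 0. First row:
  (14 - 15.2426)·v_x + (3)·v_y = 0, i.e. (-1.2426)·v_x + (3)·v_y = 0,
  so v ∝ (b, λ_1 - a) = (3, 1.2426) = u.
  ||u|| = √((3)² + (1.2426)²) = √(10.5442) ≈ 3.2472,
  v_1 = u/||u|| ≈ (0.9239, 0.3827) (||v_1|| = 1).

λ_1 = 15.2426,  λ_2 = 6.7574;  v_1 ≈ (0.9239, 0.3827)


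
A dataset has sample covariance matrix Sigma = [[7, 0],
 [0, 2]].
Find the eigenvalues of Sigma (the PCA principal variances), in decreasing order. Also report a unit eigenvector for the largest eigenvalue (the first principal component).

Step 1 — characteristic polynomial of 2×2 Sigma:
  det(Sigma - λI) = λ² - trace · λ + det = 0.
  trace = 7 + 2 = 9, det = 7·2 - (0)² = 14.
Step 2 — discriminant:
  Δ = trace² - 4·det = 81 - 56 = 25.
Step 3 — eigenvalues:
  λ = (trace ± √Δ)/2 = (9 ± 5)/2,
  λ_1 = 7,  λ_2 = 2.

Step 4 — unit eigenvector for λ_1: Sigma is diagonal, so its eigenvectors are the coordinate axes. λ_1 = 7 is the diagonal entry on the first coordinate axis, hence
  v_1 = (1, 0) (||v_1|| = 1).

λ_1 = 7,  λ_2 = 2;  v_1 ≈ (1, 0)


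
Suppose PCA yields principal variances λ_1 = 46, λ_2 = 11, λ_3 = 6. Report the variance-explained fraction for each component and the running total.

Step 1 — total variance = trace(Sigma) = Σ λ_i = 46 + 11 + 6 = 63.

Step 2 — fraction explained by component i = λ_i / Σ λ:
  PC1: 46/63 = 0.7302
  PC2: 11/63 = 0.1746
  PC3: 6/63 = 0.0952

Step 3 — cumulative fraction after k components = (λ_1 + ... + λ_k) / Σ λ:
  k = 1: 46/63 = 0.7302
  k = 2: (46 + 11)/63 = 57/63 = 0.9048
  k = 3: (46 + 11 + 6)/63 = 63/63 = 1

Summary (fraction, with percent):

explained: PC1 0.7302 (73.02%), PC2 0.1746 (17.46%), PC3 0.0952 (9.52%);  cumulative: 0.7302, 0.9048, 1


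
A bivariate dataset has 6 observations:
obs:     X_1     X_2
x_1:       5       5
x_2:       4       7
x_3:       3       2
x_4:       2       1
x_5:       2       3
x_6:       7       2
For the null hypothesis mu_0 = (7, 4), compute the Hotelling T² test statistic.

Step 1 — sample mean vector:
  mean(X_1) = (5 + 4 + 3 + 2 + 2 + 7) / 6 = 23/6 = 3.8333
  mean(X_2) = (5 + 7 + 2 + 1 + 3 + 2) / 6 = 20/6 = 3.3333
  x̄ = (3.8333, 3.3333),  deviation x̄ - mu_0 = (3.8333, 3.3333) - (7, 4) = (-3.1667, -0.6667).

Step 2 — sample covariance matrix, S[i,j] = (1/(n-1)) · Σ_k (x_{k,i} - mean_i) · (x_{k,j} - mean_j), divisor n-1 = 5:
  S[X_1,X_1] = ((1.1667)·(1.1667) + (0.1667)·(0.1667) + (-0.8333)·(-0.8333) + (-1.8333)·(-1.8333) + (-1.8333)·(-1.8333) + (3.1667)·(3.1667)) / 5 = 18.8333/5 = 3.7667
  S[X_1,X_2] = ((1.1667)·(1.6667) + (0.1667)·(3.6667) + (-0.8333)·(-1.3333) + (-1.8333)·(-2.3333) + (-1.8333)·(-0.3333) + (3.1667)·(-1.3333)) / 5 = 4.3333/5 = 0.8667
  S[X_2,X_2] = ((1.6667)·(1.6667) + (3.6667)·(3.6667) + (-1.3333)·(-1.3333) + (-2.3333)·(-2.3333) + (-0.3333)·(-0.3333) + (-1.3333)·(-1.3333)) / 5 = 25.3333/5 = 5.0667
  S = [[3.7667, 0.8667],
 [0.8667, 5.0667]].

Step 3 — invert S. det(S) = 3.7667·5.0667 - (0.8667)² = 18.3333.
  S^{-1} = (1/det) · [[d, -b], [-b, a]] = [[0.2764, -0.0473],
 [-0.0473, 0.2055]].

Step 4 — quadratic form (x̄ - mu_0)^T · S^{-1} · (x̄ - mu_0):
  S^{-1} · (x̄ - mu_0) = (-0.8436, 0.0127),
  (x̄ - mu_0)^T · [...] = (-3.1667)·(-0.8436) + (-0.6667)·(0.0127) = 2.663.

Step 5 — scale by n: T² = 6 · 2.663 = 15.9782.

T² ≈ 15.9782


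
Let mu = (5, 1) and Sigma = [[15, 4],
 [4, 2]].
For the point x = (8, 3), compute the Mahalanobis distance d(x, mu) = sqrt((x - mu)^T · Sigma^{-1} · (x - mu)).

Step 1 — centre the observation: (x - mu) = (3, 2).

Step 2 — invert Sigma. det(Sigma) = 15·2 - (4)² = 14.
  Sigma^{-1} = (1/det) · [[d, -b], [-b, a]] = [[0.1429, -0.2857],
 [-0.2857, 1.0714]].

Step 3 — form the quadratic (x - mu)^T · Sigma^{-1} · (x - mu):
  Sigma^{-1} · (x - mu) = (-0.1429, 1.2857).
  (x - mu)^T · [Sigma^{-1} · (x - mu)] = (3)·(-0.1429) + (2)·(1.2857) = 2.1429.

Step 4 — take square root: d = √(2.1429) ≈ 1.4639.

d(x, mu) = √(2.1429) ≈ 1.4639


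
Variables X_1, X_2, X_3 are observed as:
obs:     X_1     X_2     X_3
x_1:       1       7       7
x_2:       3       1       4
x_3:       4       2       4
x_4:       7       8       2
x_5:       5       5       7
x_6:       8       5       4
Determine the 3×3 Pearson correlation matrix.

Step 1 — column means:
  mean(X_1) = (1 + 3 + 4 + 7 + 5 + 8) / 6 = 28/6 = 4.6667
  mean(X_2) = (7 + 1 + 2 + 8 + 5 + 5) / 6 = 28/6 = 4.6667
  mean(X_3) = (7 + 4 + 4 + 2 + 7 + 4) / 6 = 28/6 = 4.6667

Step 2 — sample variances and covariances s[i,j] = (1/(n-1)) · Σ_k (x_{k,i} - mean_i) · (x_{k,j} - mean_j), with n-1 = 5:
  s[X_1,X_1] = ((-3.6667)·(-3.6667) + (-1.6667)·(-1.6667) + (-0.6667)·(-0.6667) + (2.3333)·(2.3333) + (0.3333)·(0.3333) + (3.3333)·(3.3333)) / 5 = 33.3333/5 = 6.6667
  s[X_1,X_2] = ((-3.6667)·(2.3333) + (-1.6667)·(-3.6667) + (-0.6667)·(-2.6667) + (2.3333)·(3.3333) + (0.3333)·(0.3333) + (3.3333)·(0.3333)) / 5 = 8.3333/5 = 1.6667
  s[X_1,X_3] = ((-3.6667)·(2.3333) + (-1.6667)·(-0.6667) + (-0.6667)·(-0.6667) + (2.3333)·(-2.6667) + (0.3333)·(2.3333) + (3.3333)·(-0.6667)) / 5 = -14.6667/5 = -2.9333
  s[X_2,X_2] = ((2.3333)·(2.3333) + (-3.6667)·(-3.6667) + (-2.6667)·(-2.6667) + (3.3333)·(3.3333) + (0.3333)·(0.3333) + (0.3333)·(0.3333)) / 5 = 37.3333/5 = 7.4667
  s[X_2,X_3] = ((2.3333)·(2.3333) + (-3.6667)·(-0.6667) + (-2.6667)·(-0.6667) + (3.3333)·(-2.6667) + (0.3333)·(2.3333) + (0.3333)·(-0.6667)) / 5 = 1.3333/5 = 0.2667
  s[X_3,X_3] = ((2.3333)·(2.3333) + (-0.6667)·(-0.6667) + (-0.6667)·(-0.6667) + (-2.6667)·(-2.6667) + (2.3333)·(2.3333) + (-0.6667)·(-0.6667)) / 5 = 19.3333/5 = 3.8667
  Sample standard deviations s_i = √(s[i,i]):
  s(X_1) = √(6.6667) = 2.582
  s(X_2) = √(7.4667) = 2.7325
  s(X_3) = √(3.8667) = 1.9664

Step 3 — r_{ij} = s_{ij} / (s_i · s_j):
  r[X_1,X_1] = 1 (diagonal).
  r[X_1,X_2] = 1.6667 / (2.582 · 2.7325) = 1.6667 / 7.0553 = 0.2362
  r[X_1,X_3] = -2.9333 / (2.582 · 1.9664) = -2.9333 / 5.0772 = -0.5777
  r[X_2,X_2] = 1 (diagonal).
  r[X_2,X_3] = 0.2667 / (2.7325 · 1.9664) = 0.2667 / 5.3732 = 0.0496
  r[X_3,X_3] = 1 (diagonal).

R is symmetric with unit diagonal. Assembling:

R = [[1, 0.2362, -0.5777],
 [0.2362, 1, 0.0496],
 [-0.5777, 0.0496, 1]]


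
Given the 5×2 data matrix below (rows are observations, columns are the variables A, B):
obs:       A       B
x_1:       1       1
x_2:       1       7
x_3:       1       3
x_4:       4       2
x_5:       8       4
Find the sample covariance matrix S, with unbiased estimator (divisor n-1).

Step 1 — column means:
  mean(A) = (1 + 1 + 1 + 4 + 8) / 5 = 15/5 = 3
  mean(B) = (1 + 7 + 3 + 2 + 4) / 5 = 17/5 = 3.4

Step 2 — sample covariance S[i,j] = (1/(n-1)) · Σ_k (x_{k,i} - mean_i) · (x_{k,j} - mean_j), with n-1 = 4.
  S[A,A] = ((-2)·(-2) + (-2)·(-2) + (-2)·(-2) + (1)·(1) + (5)·(5)) / 4 = 38/4 = 9.5
  S[A,B] = ((-2)·(-2.4) + (-2)·(3.6) + (-2)·(-0.4) + (1)·(-1.4) + (5)·(0.6)) / 4 = 0/4 = 0
  S[B,B] = ((-2.4)·(-2.4) + (3.6)·(3.6) + (-0.4)·(-0.4) + (-1.4)·(-1.4) + (0.6)·(0.6)) / 4 = 21.2/4 = 5.3

S is symmetric (S[j,i] = S[i,j]). Assembling:

S = [[9.5, 0],
 [0, 5.3]]


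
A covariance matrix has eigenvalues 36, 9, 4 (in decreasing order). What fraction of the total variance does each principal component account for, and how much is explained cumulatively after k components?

Step 1 — total variance = trace(Sigma) = Σ λ_i = 36 + 9 + 4 = 49.

Step 2 — fraction explained by component i = λ_i / Σ λ:
  PC1: 36/49 = 0.7347
  PC2: 9/49 = 0.1837
  PC3: 4/49 = 0.0816

Step 3 — cumulative fraction after k components = (λ_1 + ... + λ_k) / Σ λ:
  k = 1: 36/49 = 0.7347
  k = 2: (36 + 9)/49 = 45/49 = 0.9184
  k = 3: (36 + 9 + 4)/49 = 49/49 = 1

Summary (fraction, with percent):

explained: PC1 0.7347 (73.47%), PC2 0.1837 (18.37%), PC3 0.0816 (8.16%);  cumulative: 0.7347, 0.9184, 1


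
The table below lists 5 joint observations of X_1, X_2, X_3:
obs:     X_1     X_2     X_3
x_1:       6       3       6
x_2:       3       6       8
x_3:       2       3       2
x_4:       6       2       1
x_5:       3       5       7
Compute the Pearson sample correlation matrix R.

Step 1 — column means:
  mean(X_1) = (6 + 3 + 2 + 6 + 3) / 5 = 20/5 = 4
  mean(X_2) = (3 + 6 + 3 + 2 + 5) / 5 = 19/5 = 3.8
  mean(X_3) = (6 + 8 + 2 + 1 + 7) / 5 = 24/5 = 4.8

Step 2 — sample variances and covariances s[i,j] = (1/(n-1)) · Σ_k (x_{k,i} - mean_i) · (x_{k,j} - mean_j), with n-1 = 4:
  s[X_1,X_1] = ((2)·(2) + (-1)·(-1) + (-2)·(-2) + (2)·(2) + (-1)·(-1)) / 4 = 14/4 = 3.5
  s[X_1,X_2] = ((2)·(-0.8) + (-1)·(2.2) + (-2)·(-0.8) + (2)·(-1.8) + (-1)·(1.2)) / 4 = -7/4 = -1.75
  s[X_1,X_3] = ((2)·(1.2) + (-1)·(3.2) + (-2)·(-2.8) + (2)·(-3.8) + (-1)·(2.2)) / 4 = -5/4 = -1.25
  s[X_2,X_2] = ((-0.8)·(-0.8) + (2.2)·(2.2) + (-0.8)·(-0.8) + (-1.8)·(-1.8) + (1.2)·(1.2)) / 4 = 10.8/4 = 2.7
  s[X_2,X_3] = ((-0.8)·(1.2) + (2.2)·(3.2) + (-0.8)·(-2.8) + (-1.8)·(-3.8) + (1.2)·(2.2)) / 4 = 17.8/4 = 4.45
  s[X_3,X_3] = ((1.2)·(1.2) + (3.2)·(3.2) + (-2.8)·(-2.8) + (-3.8)·(-3.8) + (2.2)·(2.2)) / 4 = 38.8/4 = 9.7
  Sample standard deviations s_i = √(s[i,i]):
  s(X_1) = √(3.5) = 1.8708
  s(X_2) = √(2.7) = 1.6432
  s(X_3) = √(9.7) = 3.1145

Step 3 — r_{ij} = s_{ij} / (s_i · s_j):
  r[X_1,X_1] = 1 (diagonal).
  r[X_1,X_2] = -1.75 / (1.8708 · 1.6432) = -1.75 / 3.0741 = -0.5693
  r[X_1,X_3] = -1.25 / (1.8708 · 3.1145) = -1.25 / 5.8267 = -0.2145
  r[X_2,X_2] = 1 (diagonal).
  r[X_2,X_3] = 4.45 / (1.6432 · 3.1145) = 4.45 / 5.1176 = 0.8695
  r[X_3,X_3] = 1 (diagonal).

R is symmetric with unit diagonal. Assembling:

R = [[1, -0.5693, -0.2145],
 [-0.5693, 1, 0.8695],
 [-0.2145, 0.8695, 1]]


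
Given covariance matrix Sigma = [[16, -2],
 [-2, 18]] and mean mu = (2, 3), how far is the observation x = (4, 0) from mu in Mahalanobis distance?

Step 1 — centre the observation: (x - mu) = (2, -3).

Step 2 — invert Sigma. det(Sigma) = 16·18 - (-2)² = 284.
  Sigma^{-1} = (1/det) · [[d, -b], [-b, a]] = [[0.0634, 0.007],
 [0.007, 0.0563]].

Step 3 — form the quadratic (x - mu)^T · Sigma^{-1} · (x - mu):
  Sigma^{-1} · (x - mu) = (0.1056, -0.1549).
  (x - mu)^T · [Sigma^{-1} · (x - mu)] = (2)·(0.1056) + (-3)·(-0.1549) = 0.6761.

Step 4 — take square root: d = √(0.6761) ≈ 0.8222.

d(x, mu) = √(0.6761) ≈ 0.8222


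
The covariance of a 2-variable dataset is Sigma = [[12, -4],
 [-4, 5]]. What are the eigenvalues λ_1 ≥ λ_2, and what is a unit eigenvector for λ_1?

Step 1 — characteristic polynomial of 2×2 Sigma:
  det(Sigma - λI) = λ² - trace · λ + det = 0.
  trace = 12 + 5 = 17, det = 12·5 - (-4)² = 44.
Step 2 — discriminant:
  Δ = trace² - 4·det = 289 - 176 = 113.
Step 3 — eigenvalues:
  λ = (trace ± √Δ)/2 = (17 ± 10.6301)/2,
  λ_1 = 13.8151,  λ_2 = 3.1849.

Step 4 — unit eigenvector for λ_1: solve (Sigma - λ_1 I)v = 0. First row:
  (12 - 13.8151)·v_x + (-4)·v_y = 0, i.e. (-1.8151)·v_x + (-4)·v_y = 0,
  so v ∝ (b, λ_1 - a) = (-4, 1.8151); multiply by -1 so the first entry is positive: u = (4, -1.8151).
  ||u|| = √((4)² + (-1.8151)²) = √(19.2945) ≈ 4.3925,
  v_1 = u/||u|| ≈ (0.9106, -0.4132) (||v_1|| = 1).

λ_1 = 13.8151,  λ_2 = 3.1849;  v_1 ≈ (0.9106, -0.4132)


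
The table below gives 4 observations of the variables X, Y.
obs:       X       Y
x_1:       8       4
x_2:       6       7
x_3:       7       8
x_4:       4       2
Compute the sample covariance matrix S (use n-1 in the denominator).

Step 1 — column means:
  mean(X) = (8 + 6 + 7 + 4) / 4 = 25/4 = 6.25
  mean(Y) = (4 + 7 + 8 + 2) / 4 = 21/4 = 5.25

Step 2 — sample covariance S[i,j] = (1/(n-1)) · Σ_k (x_{k,i} - mean_i) · (x_{k,j} - mean_j), with n-1 = 3.
  S[X,X] = ((1.75)·(1.75) + (-0.25)·(-0.25) + (0.75)·(0.75) + (-2.25)·(-2.25)) / 3 = 8.75/3 = 2.9167
  S[X,Y] = ((1.75)·(-1.25) + (-0.25)·(1.75) + (0.75)·(2.75) + (-2.25)·(-3.25)) / 3 = 6.75/3 = 2.25
  S[Y,Y] = ((-1.25)·(-1.25) + (1.75)·(1.75) + (2.75)·(2.75) + (-3.25)·(-3.25)) / 3 = 22.75/3 = 7.5833

S is symmetric (S[j,i] = S[i,j]). Assembling:

S = [[2.9167, 2.25],
 [2.25, 7.5833]]


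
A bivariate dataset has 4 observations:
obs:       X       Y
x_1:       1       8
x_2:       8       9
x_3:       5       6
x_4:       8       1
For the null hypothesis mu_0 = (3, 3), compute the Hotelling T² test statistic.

Step 1 — sample mean vector:
  mean(X) = (1 + 8 + 5 + 8) / 4 = 22/4 = 5.5
  mean(Y) = (8 + 9 + 6 + 1) / 4 = 24/4 = 6
  x̄ = (5.5, 6),  deviation x̄ - mu_0 = (5.5, 6) - (3, 3) = (2.5, 3).

Step 2 — sample covariance matrix, S[i,j] = (1/(n-1)) · Σ_k (x_{k,i} - mean_i) · (x_{k,j} - mean_j), divisor n-1 = 3:
  S[X,X] = ((-4.5)·(-4.5) + (2.5)·(2.5) + (-0.5)·(-0.5) + (2.5)·(2.5)) / 3 = 33/3 = 11
  S[X,Y] = ((-4.5)·(2) + (2.5)·(3) + (-0.5)·(0) + (2.5)·(-5)) / 3 = -14/3 = -4.6667
  S[Y,Y] = ((2)·(2) + (3)·(3) + (0)·(0) + (-5)·(-5)) / 3 = 38/3 = 12.6667
  S = [[11, -4.6667],
 [-4.6667, 12.6667]].

Step 3 — invert S. det(S) = 11·12.6667 - (-4.6667)² = 117.5556.
  S^{-1} = (1/det) · [[d, -b], [-b, a]] = [[0.1078, 0.0397],
 [0.0397, 0.0936]].

Step 4 — quadratic form (x̄ - mu_0)^T · S^{-1} · (x̄ - mu_0):
  S^{-1} · (x̄ - mu_0) = (0.3885, 0.38),
  (x̄ - mu_0)^T · [...] = (2.5)·(0.3885) + (3)·(0.38) = 2.1111.

Step 5 — scale by n: T² = 4 · 2.1111 = 8.4442.

T² ≈ 8.4442


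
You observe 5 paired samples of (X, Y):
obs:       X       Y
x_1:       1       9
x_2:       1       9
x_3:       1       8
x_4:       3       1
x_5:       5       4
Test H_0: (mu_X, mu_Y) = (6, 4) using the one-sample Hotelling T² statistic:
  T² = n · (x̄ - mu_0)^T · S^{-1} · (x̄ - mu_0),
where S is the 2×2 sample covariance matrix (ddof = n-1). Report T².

Step 1 — sample mean vector:
  mean(X) = (1 + 1 + 1 + 3 + 5) / 5 = 11/5 = 2.2
  mean(Y) = (9 + 9 + 8 + 1 + 4) / 5 = 31/5 = 6.2
  x̄ = (2.2, 6.2),  deviation x̄ - mu_0 = (2.2, 6.2) - (6, 4) = (-3.8, 2.2).

Step 2 — sample covariance matrix, S[i,j] = (1/(n-1)) · Σ_k (x_{k,i} - mean_i) · (x_{k,j} - mean_j), divisor n-1 = 4:
  S[X,X] = ((-1.2)·(-1.2) + (-1.2)·(-1.2) + (-1.2)·(-1.2) + (0.8)·(0.8) + (2.8)·(2.8)) / 4 = 12.8/4 = 3.2
  S[X,Y] = ((-1.2)·(2.8) + (-1.2)·(2.8) + (-1.2)·(1.8) + (0.8)·(-5.2) + (2.8)·(-2.2)) / 4 = -19.2/4 = -4.8
  S[Y,Y] = ((2.8)·(2.8) + (2.8)·(2.8) + (1.8)·(1.8) + (-5.2)·(-5.2) + (-2.2)·(-2.2)) / 4 = 50.8/4 = 12.7
  S = [[3.2, -4.8],
 [-4.8, 12.7]].

Step 3 — invert S. det(S) = 3.2·12.7 - (-4.8)² = 17.6.
  S^{-1} = (1/det) · [[d, -b], [-b, a]] = [[0.7216, 0.2727],
 [0.2727, 0.1818]].

Step 4 — quadratic form (x̄ - mu_0)^T · S^{-1} · (x̄ - mu_0):
  S^{-1} · (x̄ - mu_0) = (-2.142, -0.6364),
  (x̄ - mu_0)^T · [...] = (-3.8)·(-2.142) + (2.2)·(-0.6364) = 6.7398.

Step 5 — scale by n: T² = 5 · 6.7398 = 33.6989.

T² ≈ 33.6989


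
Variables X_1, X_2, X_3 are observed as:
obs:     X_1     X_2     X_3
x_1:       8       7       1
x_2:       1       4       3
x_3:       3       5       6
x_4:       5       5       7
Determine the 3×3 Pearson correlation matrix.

Step 1 — column means:
  mean(X_1) = (8 + 1 + 3 + 5) / 4 = 17/4 = 4.25
  mean(X_2) = (7 + 4 + 5 + 5) / 4 = 21/4 = 5.25
  mean(X_3) = (1 + 3 + 6 + 7) / 4 = 17/4 = 4.25

Step 2 — sample variances and covariances s[i,j] = (1/(n-1)) · Σ_k (x_{k,i} - mean_i) · (x_{k,j} - mean_j), with n-1 = 3:
  s[X_1,X_1] = ((3.75)·(3.75) + (-3.25)·(-3.25) + (-1.25)·(-1.25) + (0.75)·(0.75)) / 3 = 26.75/3 = 8.9167
  s[X_1,X_2] = ((3.75)·(1.75) + (-3.25)·(-1.25) + (-1.25)·(-0.25) + (0.75)·(-0.25)) / 3 = 10.75/3 = 3.5833
  s[X_1,X_3] = ((3.75)·(-3.25) + (-3.25)·(-1.25) + (-1.25)·(1.75) + (0.75)·(2.75)) / 3 = -8.25/3 = -2.75
  s[X_2,X_2] = ((1.75)·(1.75) + (-1.25)·(-1.25) + (-0.25)·(-0.25) + (-0.25)·(-0.25)) / 3 = 4.75/3 = 1.5833
  s[X_2,X_3] = ((1.75)·(-3.25) + (-1.25)·(-1.25) + (-0.25)·(1.75) + (-0.25)·(2.75)) / 3 = -5.25/3 = -1.75
  s[X_3,X_3] = ((-3.25)·(-3.25) + (-1.25)·(-1.25) + (1.75)·(1.75) + (2.75)·(2.75)) / 3 = 22.75/3 = 7.5833
  Sample standard deviations s_i = √(s[i,i]):
  s(X_1) = √(8.9167) = 2.9861
  s(X_2) = √(1.5833) = 1.2583
  s(X_3) = √(7.5833) = 2.7538

Step 3 — r_{ij} = s_{ij} / (s_i · s_j):
  r[X_1,X_1] = 1 (diagonal).
  r[X_1,X_2] = 3.5833 / (2.9861 · 1.2583) = 3.5833 / 3.7574 = 0.9537
  r[X_1,X_3] = -2.75 / (2.9861 · 2.7538) = -2.75 / 8.223 = -0.3344
  r[X_2,X_2] = 1 (diagonal).
  r[X_2,X_3] = -1.75 / (1.2583 · 2.7538) = -1.75 / 3.4651 = -0.505
  r[X_3,X_3] = 1 (diagonal).

R is symmetric with unit diagonal. Assembling:

R = [[1, 0.9537, -0.3344],
 [0.9537, 1, -0.505],
 [-0.3344, -0.505, 1]]


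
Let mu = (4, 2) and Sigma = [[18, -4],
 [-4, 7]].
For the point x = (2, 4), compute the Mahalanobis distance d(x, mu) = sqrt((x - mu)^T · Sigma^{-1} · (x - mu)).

Step 1 — centre the observation: (x - mu) = (-2, 2).

Step 2 — invert Sigma. det(Sigma) = 18·7 - (-4)² = 110.
  Sigma^{-1} = (1/det) · [[d, -b], [-b, a]] = [[0.0636, 0.0364],
 [0.0364, 0.1636]].

Step 3 — form the quadratic (x - mu)^T · Sigma^{-1} · (x - mu):
  Sigma^{-1} · (x - mu) = (-0.0545, 0.2545).
  (x - mu)^T · [Sigma^{-1} · (x - mu)] = (-2)·(-0.0545) + (2)·(0.2545) = 0.6182.

Step 4 — take square root: d = √(0.6182) ≈ 0.7862.

d(x, mu) = √(0.6182) ≈ 0.7862


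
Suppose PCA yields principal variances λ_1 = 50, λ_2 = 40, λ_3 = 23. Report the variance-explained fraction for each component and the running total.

Step 1 — total variance = trace(Sigma) = Σ λ_i = 50 + 40 + 23 = 113.

Step 2 — fraction explained by component i = λ_i / Σ λ:
  PC1: 50/113 = 0.4425
  PC2: 40/113 = 0.354
  PC3: 23/113 = 0.2035

Step 3 — cumulative fraction after k components = (λ_1 + ... + λ_k) / Σ λ:
  k = 1: 50/113 = 0.4425
  k = 2: (50 + 40)/113 = 90/113 = 0.7965
  k = 3: (50 + 40 + 23)/113 = 113/113 = 1

Summary (fraction, with percent):

explained: PC1 0.4425 (44.25%), PC2 0.354 (35.4%), PC3 0.2035 (20.35%);  cumulative: 0.4425, 0.7965, 1


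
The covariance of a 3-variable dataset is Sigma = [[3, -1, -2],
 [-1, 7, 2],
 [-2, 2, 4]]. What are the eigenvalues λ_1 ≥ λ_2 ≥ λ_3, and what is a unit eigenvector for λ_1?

Step 1 — characteristic polynomial p(λ) = det(λI - Sigma) = λ³ - tr·λ² + c_1·λ - det, where tr = trace, c_1 = sum of the principal 2×2 minors, det = det(Sigma):
  tr = 3 + 7 + 4 = 14,
  c_1 = (3·7 - (-1)²) + (3·4 - (-2)²) + (7·4 - (2)²) = 20 + 8 + 24 = 52,
  det = 3·(7·4 - (2)²) - (-1)·((-1)·4 - (2)·(-2)) + (-2)·((-1)·(2) - 7·(-2)) = 3·(24) - (-1)·(0) + (-2)·(12) = 48.
  So p(λ) = λ³ - 14λ² + 52λ - 48.
Step 2 — look for an integer root (rational root theorem: any rational root is an integer divisor of 48). Testing λ = 4:
  p(4) = 64 - 224 + 208 - 48 = 0  ✓
  Dividing out (λ - 4): p(λ) = (λ - 4)(λ² - 10λ + 12).
Step 3 — remaining eigenvalues from the quadratic λ² - 10λ + 12 = 0:
  Δ = 10² - 4·12 = 100 - 48 = 52,  λ = (10 ± √52)/2 = (10 ± 7.2111)/2 ≈ 8.6056 or 1.3944.
  Sorted: λ_1 = 8.6056,  λ_2 = 4,  λ_3 = 1.3944  (check: sum = 14 = tr ✓).

Step 4 — unit eigenvector for λ_1 ≈ 8.6056: v spans the null space of (Sigma - λ_1 I), whose rows are
  r_1 = (-5.6056, -1, -2),  r_2 = (-1, -1.6056, 2),  r_3 = (-2, 2, -4.6056).
  v is orthogonal to every row, so take v ∝ r_1 × r_2 = ((-1)·(2) - (-2)·(-1.6056), (-2)·(-1) - (-5.6056)·(2), (-5.6056)·(-1.6056) - (-1)·(-1)) ≈ (-5.2111, 13.2111, 8).
  Rescale (multiply by -1 so the first nonzero entry is positive): u = (5.2111, -13.2111, -8).
  ||u|| = √((5.2111)² + (-13.2111)² + (-8)²) = √(265.6888) ≈ 16.3,  v_1 = u/||u|| ≈ (0.3197, -0.8105, -0.4908) (||v_1|| = 1).

λ_1 = 8.6056,  λ_2 = 4,  λ_3 = 1.3944;  v_1 ≈ (0.3197, -0.8105, -0.4908)
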